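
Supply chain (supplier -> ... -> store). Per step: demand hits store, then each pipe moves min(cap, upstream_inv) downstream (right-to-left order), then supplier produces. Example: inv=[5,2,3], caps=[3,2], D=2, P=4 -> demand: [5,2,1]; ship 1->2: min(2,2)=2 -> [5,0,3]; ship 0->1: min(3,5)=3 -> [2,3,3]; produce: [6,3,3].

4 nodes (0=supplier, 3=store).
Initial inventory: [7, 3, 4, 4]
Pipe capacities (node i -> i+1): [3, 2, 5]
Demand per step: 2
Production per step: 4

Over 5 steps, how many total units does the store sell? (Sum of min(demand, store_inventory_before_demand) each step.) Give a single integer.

Answer: 10

Derivation:
Step 1: sold=2 (running total=2) -> [8 4 2 6]
Step 2: sold=2 (running total=4) -> [9 5 2 6]
Step 3: sold=2 (running total=6) -> [10 6 2 6]
Step 4: sold=2 (running total=8) -> [11 7 2 6]
Step 5: sold=2 (running total=10) -> [12 8 2 6]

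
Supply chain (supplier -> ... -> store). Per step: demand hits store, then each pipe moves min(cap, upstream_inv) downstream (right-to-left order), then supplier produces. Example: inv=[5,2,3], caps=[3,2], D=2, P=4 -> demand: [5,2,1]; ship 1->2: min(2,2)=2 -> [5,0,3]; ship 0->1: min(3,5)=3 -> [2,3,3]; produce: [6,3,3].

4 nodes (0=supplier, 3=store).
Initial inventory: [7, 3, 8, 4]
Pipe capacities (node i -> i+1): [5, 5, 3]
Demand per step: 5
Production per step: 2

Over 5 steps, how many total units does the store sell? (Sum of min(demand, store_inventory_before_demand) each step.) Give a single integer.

Answer: 16

Derivation:
Step 1: sold=4 (running total=4) -> [4 5 8 3]
Step 2: sold=3 (running total=7) -> [2 4 10 3]
Step 3: sold=3 (running total=10) -> [2 2 11 3]
Step 4: sold=3 (running total=13) -> [2 2 10 3]
Step 5: sold=3 (running total=16) -> [2 2 9 3]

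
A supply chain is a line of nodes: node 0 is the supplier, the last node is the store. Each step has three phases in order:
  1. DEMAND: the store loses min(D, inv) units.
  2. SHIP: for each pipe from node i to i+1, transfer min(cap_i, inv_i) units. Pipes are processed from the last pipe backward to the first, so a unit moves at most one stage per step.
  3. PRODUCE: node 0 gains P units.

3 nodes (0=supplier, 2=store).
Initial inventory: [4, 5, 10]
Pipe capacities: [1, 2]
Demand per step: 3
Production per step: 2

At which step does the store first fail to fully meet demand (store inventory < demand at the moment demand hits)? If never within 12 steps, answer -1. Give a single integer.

Step 1: demand=3,sold=3 ship[1->2]=2 ship[0->1]=1 prod=2 -> [5 4 9]
Step 2: demand=3,sold=3 ship[1->2]=2 ship[0->1]=1 prod=2 -> [6 3 8]
Step 3: demand=3,sold=3 ship[1->2]=2 ship[0->1]=1 prod=2 -> [7 2 7]
Step 4: demand=3,sold=3 ship[1->2]=2 ship[0->1]=1 prod=2 -> [8 1 6]
Step 5: demand=3,sold=3 ship[1->2]=1 ship[0->1]=1 prod=2 -> [9 1 4]
Step 6: demand=3,sold=3 ship[1->2]=1 ship[0->1]=1 prod=2 -> [10 1 2]
Step 7: demand=3,sold=2 ship[1->2]=1 ship[0->1]=1 prod=2 -> [11 1 1]
Step 8: demand=3,sold=1 ship[1->2]=1 ship[0->1]=1 prod=2 -> [12 1 1]
Step 9: demand=3,sold=1 ship[1->2]=1 ship[0->1]=1 prod=2 -> [13 1 1]
Step 10: demand=3,sold=1 ship[1->2]=1 ship[0->1]=1 prod=2 -> [14 1 1]
Step 11: demand=3,sold=1 ship[1->2]=1 ship[0->1]=1 prod=2 -> [15 1 1]
Step 12: demand=3,sold=1 ship[1->2]=1 ship[0->1]=1 prod=2 -> [16 1 1]
First stockout at step 7

7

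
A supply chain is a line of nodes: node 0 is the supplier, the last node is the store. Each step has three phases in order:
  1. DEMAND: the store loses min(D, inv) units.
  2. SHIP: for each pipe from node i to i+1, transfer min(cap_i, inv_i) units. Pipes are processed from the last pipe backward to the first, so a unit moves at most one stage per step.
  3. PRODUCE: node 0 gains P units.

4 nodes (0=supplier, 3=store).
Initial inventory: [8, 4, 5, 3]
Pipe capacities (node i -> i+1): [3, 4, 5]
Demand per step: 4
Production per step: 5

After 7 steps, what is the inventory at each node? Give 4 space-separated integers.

Step 1: demand=4,sold=3 ship[2->3]=5 ship[1->2]=4 ship[0->1]=3 prod=5 -> inv=[10 3 4 5]
Step 2: demand=4,sold=4 ship[2->3]=4 ship[1->2]=3 ship[0->1]=3 prod=5 -> inv=[12 3 3 5]
Step 3: demand=4,sold=4 ship[2->3]=3 ship[1->2]=3 ship[0->1]=3 prod=5 -> inv=[14 3 3 4]
Step 4: demand=4,sold=4 ship[2->3]=3 ship[1->2]=3 ship[0->1]=3 prod=5 -> inv=[16 3 3 3]
Step 5: demand=4,sold=3 ship[2->3]=3 ship[1->2]=3 ship[0->1]=3 prod=5 -> inv=[18 3 3 3]
Step 6: demand=4,sold=3 ship[2->3]=3 ship[1->2]=3 ship[0->1]=3 prod=5 -> inv=[20 3 3 3]
Step 7: demand=4,sold=3 ship[2->3]=3 ship[1->2]=3 ship[0->1]=3 prod=5 -> inv=[22 3 3 3]

22 3 3 3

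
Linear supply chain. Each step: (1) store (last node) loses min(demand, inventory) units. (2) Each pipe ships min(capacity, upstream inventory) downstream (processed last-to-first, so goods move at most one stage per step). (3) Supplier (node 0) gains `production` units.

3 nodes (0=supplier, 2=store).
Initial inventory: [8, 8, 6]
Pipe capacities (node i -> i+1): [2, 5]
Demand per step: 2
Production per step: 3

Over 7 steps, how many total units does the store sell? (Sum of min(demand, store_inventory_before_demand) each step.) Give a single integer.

Answer: 14

Derivation:
Step 1: sold=2 (running total=2) -> [9 5 9]
Step 2: sold=2 (running total=4) -> [10 2 12]
Step 3: sold=2 (running total=6) -> [11 2 12]
Step 4: sold=2 (running total=8) -> [12 2 12]
Step 5: sold=2 (running total=10) -> [13 2 12]
Step 6: sold=2 (running total=12) -> [14 2 12]
Step 7: sold=2 (running total=14) -> [15 2 12]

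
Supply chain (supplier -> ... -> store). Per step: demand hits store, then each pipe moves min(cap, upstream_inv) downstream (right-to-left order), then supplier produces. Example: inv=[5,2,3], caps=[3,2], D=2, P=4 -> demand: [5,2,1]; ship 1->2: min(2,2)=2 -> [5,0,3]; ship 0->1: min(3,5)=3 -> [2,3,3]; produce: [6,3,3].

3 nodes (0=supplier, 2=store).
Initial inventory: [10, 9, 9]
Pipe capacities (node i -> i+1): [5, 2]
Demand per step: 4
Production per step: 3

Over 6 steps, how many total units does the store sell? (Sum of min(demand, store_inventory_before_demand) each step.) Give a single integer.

Answer: 19

Derivation:
Step 1: sold=4 (running total=4) -> [8 12 7]
Step 2: sold=4 (running total=8) -> [6 15 5]
Step 3: sold=4 (running total=12) -> [4 18 3]
Step 4: sold=3 (running total=15) -> [3 20 2]
Step 5: sold=2 (running total=17) -> [3 21 2]
Step 6: sold=2 (running total=19) -> [3 22 2]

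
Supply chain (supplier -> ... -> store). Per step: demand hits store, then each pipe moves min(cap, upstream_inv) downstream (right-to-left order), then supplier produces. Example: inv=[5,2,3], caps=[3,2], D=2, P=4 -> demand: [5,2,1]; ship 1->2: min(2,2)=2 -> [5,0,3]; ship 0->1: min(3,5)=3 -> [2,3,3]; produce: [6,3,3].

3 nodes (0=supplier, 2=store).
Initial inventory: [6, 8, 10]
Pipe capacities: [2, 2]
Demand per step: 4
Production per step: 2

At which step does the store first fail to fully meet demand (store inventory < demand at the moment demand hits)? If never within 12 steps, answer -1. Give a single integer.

Step 1: demand=4,sold=4 ship[1->2]=2 ship[0->1]=2 prod=2 -> [6 8 8]
Step 2: demand=4,sold=4 ship[1->2]=2 ship[0->1]=2 prod=2 -> [6 8 6]
Step 3: demand=4,sold=4 ship[1->2]=2 ship[0->1]=2 prod=2 -> [6 8 4]
Step 4: demand=4,sold=4 ship[1->2]=2 ship[0->1]=2 prod=2 -> [6 8 2]
Step 5: demand=4,sold=2 ship[1->2]=2 ship[0->1]=2 prod=2 -> [6 8 2]
Step 6: demand=4,sold=2 ship[1->2]=2 ship[0->1]=2 prod=2 -> [6 8 2]
Step 7: demand=4,sold=2 ship[1->2]=2 ship[0->1]=2 prod=2 -> [6 8 2]
Step 8: demand=4,sold=2 ship[1->2]=2 ship[0->1]=2 prod=2 -> [6 8 2]
Step 9: demand=4,sold=2 ship[1->2]=2 ship[0->1]=2 prod=2 -> [6 8 2]
Step 10: demand=4,sold=2 ship[1->2]=2 ship[0->1]=2 prod=2 -> [6 8 2]
Step 11: demand=4,sold=2 ship[1->2]=2 ship[0->1]=2 prod=2 -> [6 8 2]
Step 12: demand=4,sold=2 ship[1->2]=2 ship[0->1]=2 prod=2 -> [6 8 2]
First stockout at step 5

5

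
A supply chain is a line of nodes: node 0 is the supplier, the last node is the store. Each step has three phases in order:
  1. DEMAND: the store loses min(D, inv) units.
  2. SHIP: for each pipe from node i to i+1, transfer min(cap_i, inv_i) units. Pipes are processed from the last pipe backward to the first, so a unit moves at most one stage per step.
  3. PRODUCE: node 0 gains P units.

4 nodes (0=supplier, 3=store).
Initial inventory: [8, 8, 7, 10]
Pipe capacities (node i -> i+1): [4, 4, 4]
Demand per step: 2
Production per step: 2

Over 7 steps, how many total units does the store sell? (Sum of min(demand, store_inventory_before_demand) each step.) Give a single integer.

Step 1: sold=2 (running total=2) -> [6 8 7 12]
Step 2: sold=2 (running total=4) -> [4 8 7 14]
Step 3: sold=2 (running total=6) -> [2 8 7 16]
Step 4: sold=2 (running total=8) -> [2 6 7 18]
Step 5: sold=2 (running total=10) -> [2 4 7 20]
Step 6: sold=2 (running total=12) -> [2 2 7 22]
Step 7: sold=2 (running total=14) -> [2 2 5 24]

Answer: 14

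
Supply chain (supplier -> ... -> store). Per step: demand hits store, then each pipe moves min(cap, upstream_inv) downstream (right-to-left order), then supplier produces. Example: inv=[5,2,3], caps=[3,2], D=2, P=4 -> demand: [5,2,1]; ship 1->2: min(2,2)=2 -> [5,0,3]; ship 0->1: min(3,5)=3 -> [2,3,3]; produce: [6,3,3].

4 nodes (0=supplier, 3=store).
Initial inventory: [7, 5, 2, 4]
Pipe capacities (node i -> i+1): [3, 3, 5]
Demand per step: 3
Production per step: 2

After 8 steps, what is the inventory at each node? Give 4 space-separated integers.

Step 1: demand=3,sold=3 ship[2->3]=2 ship[1->2]=3 ship[0->1]=3 prod=2 -> inv=[6 5 3 3]
Step 2: demand=3,sold=3 ship[2->3]=3 ship[1->2]=3 ship[0->1]=3 prod=2 -> inv=[5 5 3 3]
Step 3: demand=3,sold=3 ship[2->3]=3 ship[1->2]=3 ship[0->1]=3 prod=2 -> inv=[4 5 3 3]
Step 4: demand=3,sold=3 ship[2->3]=3 ship[1->2]=3 ship[0->1]=3 prod=2 -> inv=[3 5 3 3]
Step 5: demand=3,sold=3 ship[2->3]=3 ship[1->2]=3 ship[0->1]=3 prod=2 -> inv=[2 5 3 3]
Step 6: demand=3,sold=3 ship[2->3]=3 ship[1->2]=3 ship[0->1]=2 prod=2 -> inv=[2 4 3 3]
Step 7: demand=3,sold=3 ship[2->3]=3 ship[1->2]=3 ship[0->1]=2 prod=2 -> inv=[2 3 3 3]
Step 8: demand=3,sold=3 ship[2->3]=3 ship[1->2]=3 ship[0->1]=2 prod=2 -> inv=[2 2 3 3]

2 2 3 3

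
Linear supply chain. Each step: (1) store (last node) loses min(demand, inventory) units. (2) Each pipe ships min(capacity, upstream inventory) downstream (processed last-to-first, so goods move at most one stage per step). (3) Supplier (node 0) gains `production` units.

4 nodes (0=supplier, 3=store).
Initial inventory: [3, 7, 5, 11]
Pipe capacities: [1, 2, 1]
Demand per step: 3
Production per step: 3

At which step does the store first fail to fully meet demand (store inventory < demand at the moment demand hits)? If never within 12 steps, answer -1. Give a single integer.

Step 1: demand=3,sold=3 ship[2->3]=1 ship[1->2]=2 ship[0->1]=1 prod=3 -> [5 6 6 9]
Step 2: demand=3,sold=3 ship[2->3]=1 ship[1->2]=2 ship[0->1]=1 prod=3 -> [7 5 7 7]
Step 3: demand=3,sold=3 ship[2->3]=1 ship[1->2]=2 ship[0->1]=1 prod=3 -> [9 4 8 5]
Step 4: demand=3,sold=3 ship[2->3]=1 ship[1->2]=2 ship[0->1]=1 prod=3 -> [11 3 9 3]
Step 5: demand=3,sold=3 ship[2->3]=1 ship[1->2]=2 ship[0->1]=1 prod=3 -> [13 2 10 1]
Step 6: demand=3,sold=1 ship[2->3]=1 ship[1->2]=2 ship[0->1]=1 prod=3 -> [15 1 11 1]
Step 7: demand=3,sold=1 ship[2->3]=1 ship[1->2]=1 ship[0->1]=1 prod=3 -> [17 1 11 1]
Step 8: demand=3,sold=1 ship[2->3]=1 ship[1->2]=1 ship[0->1]=1 prod=3 -> [19 1 11 1]
Step 9: demand=3,sold=1 ship[2->3]=1 ship[1->2]=1 ship[0->1]=1 prod=3 -> [21 1 11 1]
Step 10: demand=3,sold=1 ship[2->3]=1 ship[1->2]=1 ship[0->1]=1 prod=3 -> [23 1 11 1]
Step 11: demand=3,sold=1 ship[2->3]=1 ship[1->2]=1 ship[0->1]=1 prod=3 -> [25 1 11 1]
Step 12: demand=3,sold=1 ship[2->3]=1 ship[1->2]=1 ship[0->1]=1 prod=3 -> [27 1 11 1]
First stockout at step 6

6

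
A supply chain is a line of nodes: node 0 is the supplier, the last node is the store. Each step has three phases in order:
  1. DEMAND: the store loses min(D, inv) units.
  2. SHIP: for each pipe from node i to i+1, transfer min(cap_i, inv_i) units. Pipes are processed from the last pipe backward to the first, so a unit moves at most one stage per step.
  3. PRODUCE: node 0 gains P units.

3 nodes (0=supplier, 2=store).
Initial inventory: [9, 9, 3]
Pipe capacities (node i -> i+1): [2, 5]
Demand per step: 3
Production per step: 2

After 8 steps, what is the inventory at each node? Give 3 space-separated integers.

Step 1: demand=3,sold=3 ship[1->2]=5 ship[0->1]=2 prod=2 -> inv=[9 6 5]
Step 2: demand=3,sold=3 ship[1->2]=5 ship[0->1]=2 prod=2 -> inv=[9 3 7]
Step 3: demand=3,sold=3 ship[1->2]=3 ship[0->1]=2 prod=2 -> inv=[9 2 7]
Step 4: demand=3,sold=3 ship[1->2]=2 ship[0->1]=2 prod=2 -> inv=[9 2 6]
Step 5: demand=3,sold=3 ship[1->2]=2 ship[0->1]=2 prod=2 -> inv=[9 2 5]
Step 6: demand=3,sold=3 ship[1->2]=2 ship[0->1]=2 prod=2 -> inv=[9 2 4]
Step 7: demand=3,sold=3 ship[1->2]=2 ship[0->1]=2 prod=2 -> inv=[9 2 3]
Step 8: demand=3,sold=3 ship[1->2]=2 ship[0->1]=2 prod=2 -> inv=[9 2 2]

9 2 2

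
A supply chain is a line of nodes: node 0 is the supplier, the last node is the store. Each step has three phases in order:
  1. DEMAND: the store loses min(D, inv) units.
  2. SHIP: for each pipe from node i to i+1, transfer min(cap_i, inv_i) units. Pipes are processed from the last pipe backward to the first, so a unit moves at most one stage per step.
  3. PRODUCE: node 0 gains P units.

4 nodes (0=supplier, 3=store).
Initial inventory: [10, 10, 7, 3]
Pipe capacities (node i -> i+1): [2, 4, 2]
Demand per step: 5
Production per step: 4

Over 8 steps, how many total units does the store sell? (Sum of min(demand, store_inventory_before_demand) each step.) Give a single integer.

Step 1: sold=3 (running total=3) -> [12 8 9 2]
Step 2: sold=2 (running total=5) -> [14 6 11 2]
Step 3: sold=2 (running total=7) -> [16 4 13 2]
Step 4: sold=2 (running total=9) -> [18 2 15 2]
Step 5: sold=2 (running total=11) -> [20 2 15 2]
Step 6: sold=2 (running total=13) -> [22 2 15 2]
Step 7: sold=2 (running total=15) -> [24 2 15 2]
Step 8: sold=2 (running total=17) -> [26 2 15 2]

Answer: 17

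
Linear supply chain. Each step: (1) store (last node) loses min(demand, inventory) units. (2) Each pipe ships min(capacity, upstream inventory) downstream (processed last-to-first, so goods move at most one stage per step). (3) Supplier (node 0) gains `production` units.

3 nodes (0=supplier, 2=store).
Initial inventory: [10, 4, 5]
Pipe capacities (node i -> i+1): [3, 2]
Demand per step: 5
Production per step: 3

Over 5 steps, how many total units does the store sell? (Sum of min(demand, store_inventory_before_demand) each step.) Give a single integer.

Step 1: sold=5 (running total=5) -> [10 5 2]
Step 2: sold=2 (running total=7) -> [10 6 2]
Step 3: sold=2 (running total=9) -> [10 7 2]
Step 4: sold=2 (running total=11) -> [10 8 2]
Step 5: sold=2 (running total=13) -> [10 9 2]

Answer: 13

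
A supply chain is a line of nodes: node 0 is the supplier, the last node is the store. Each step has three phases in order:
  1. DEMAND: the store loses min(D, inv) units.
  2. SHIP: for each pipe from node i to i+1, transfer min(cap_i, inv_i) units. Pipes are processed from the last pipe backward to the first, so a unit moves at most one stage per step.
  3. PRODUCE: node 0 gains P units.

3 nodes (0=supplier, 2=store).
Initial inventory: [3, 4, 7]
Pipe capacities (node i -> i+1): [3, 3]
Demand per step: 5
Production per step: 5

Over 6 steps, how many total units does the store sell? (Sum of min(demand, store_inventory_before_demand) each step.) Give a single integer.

Answer: 22

Derivation:
Step 1: sold=5 (running total=5) -> [5 4 5]
Step 2: sold=5 (running total=10) -> [7 4 3]
Step 3: sold=3 (running total=13) -> [9 4 3]
Step 4: sold=3 (running total=16) -> [11 4 3]
Step 5: sold=3 (running total=19) -> [13 4 3]
Step 6: sold=3 (running total=22) -> [15 4 3]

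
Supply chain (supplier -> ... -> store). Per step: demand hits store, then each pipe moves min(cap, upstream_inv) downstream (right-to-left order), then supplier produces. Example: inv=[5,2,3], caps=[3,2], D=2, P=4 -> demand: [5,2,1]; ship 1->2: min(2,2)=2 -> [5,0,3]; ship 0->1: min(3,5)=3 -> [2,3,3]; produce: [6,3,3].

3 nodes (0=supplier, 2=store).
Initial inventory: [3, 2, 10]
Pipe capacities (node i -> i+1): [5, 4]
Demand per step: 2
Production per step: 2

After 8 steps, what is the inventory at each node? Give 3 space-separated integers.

Step 1: demand=2,sold=2 ship[1->2]=2 ship[0->1]=3 prod=2 -> inv=[2 3 10]
Step 2: demand=2,sold=2 ship[1->2]=3 ship[0->1]=2 prod=2 -> inv=[2 2 11]
Step 3: demand=2,sold=2 ship[1->2]=2 ship[0->1]=2 prod=2 -> inv=[2 2 11]
Step 4: demand=2,sold=2 ship[1->2]=2 ship[0->1]=2 prod=2 -> inv=[2 2 11]
Step 5: demand=2,sold=2 ship[1->2]=2 ship[0->1]=2 prod=2 -> inv=[2 2 11]
Step 6: demand=2,sold=2 ship[1->2]=2 ship[0->1]=2 prod=2 -> inv=[2 2 11]
Step 7: demand=2,sold=2 ship[1->2]=2 ship[0->1]=2 prod=2 -> inv=[2 2 11]
Step 8: demand=2,sold=2 ship[1->2]=2 ship[0->1]=2 prod=2 -> inv=[2 2 11]

2 2 11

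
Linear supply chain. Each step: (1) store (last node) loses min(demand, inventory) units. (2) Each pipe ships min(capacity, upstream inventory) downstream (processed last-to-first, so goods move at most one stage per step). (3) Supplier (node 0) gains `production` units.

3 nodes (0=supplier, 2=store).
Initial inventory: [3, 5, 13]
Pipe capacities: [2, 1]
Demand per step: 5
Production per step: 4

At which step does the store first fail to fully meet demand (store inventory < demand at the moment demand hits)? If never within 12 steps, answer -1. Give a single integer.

Step 1: demand=5,sold=5 ship[1->2]=1 ship[0->1]=2 prod=4 -> [5 6 9]
Step 2: demand=5,sold=5 ship[1->2]=1 ship[0->1]=2 prod=4 -> [7 7 5]
Step 3: demand=5,sold=5 ship[1->2]=1 ship[0->1]=2 prod=4 -> [9 8 1]
Step 4: demand=5,sold=1 ship[1->2]=1 ship[0->1]=2 prod=4 -> [11 9 1]
Step 5: demand=5,sold=1 ship[1->2]=1 ship[0->1]=2 prod=4 -> [13 10 1]
Step 6: demand=5,sold=1 ship[1->2]=1 ship[0->1]=2 prod=4 -> [15 11 1]
Step 7: demand=5,sold=1 ship[1->2]=1 ship[0->1]=2 prod=4 -> [17 12 1]
Step 8: demand=5,sold=1 ship[1->2]=1 ship[0->1]=2 prod=4 -> [19 13 1]
Step 9: demand=5,sold=1 ship[1->2]=1 ship[0->1]=2 prod=4 -> [21 14 1]
Step 10: demand=5,sold=1 ship[1->2]=1 ship[0->1]=2 prod=4 -> [23 15 1]
Step 11: demand=5,sold=1 ship[1->2]=1 ship[0->1]=2 prod=4 -> [25 16 1]
Step 12: demand=5,sold=1 ship[1->2]=1 ship[0->1]=2 prod=4 -> [27 17 1]
First stockout at step 4

4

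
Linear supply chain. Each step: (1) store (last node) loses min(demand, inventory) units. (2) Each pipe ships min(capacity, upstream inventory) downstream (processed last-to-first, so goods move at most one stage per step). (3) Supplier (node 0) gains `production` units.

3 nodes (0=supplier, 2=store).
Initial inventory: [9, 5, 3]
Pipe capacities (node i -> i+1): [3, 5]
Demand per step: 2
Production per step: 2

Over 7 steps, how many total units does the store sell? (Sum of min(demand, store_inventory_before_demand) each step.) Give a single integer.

Answer: 14

Derivation:
Step 1: sold=2 (running total=2) -> [8 3 6]
Step 2: sold=2 (running total=4) -> [7 3 7]
Step 3: sold=2 (running total=6) -> [6 3 8]
Step 4: sold=2 (running total=8) -> [5 3 9]
Step 5: sold=2 (running total=10) -> [4 3 10]
Step 6: sold=2 (running total=12) -> [3 3 11]
Step 7: sold=2 (running total=14) -> [2 3 12]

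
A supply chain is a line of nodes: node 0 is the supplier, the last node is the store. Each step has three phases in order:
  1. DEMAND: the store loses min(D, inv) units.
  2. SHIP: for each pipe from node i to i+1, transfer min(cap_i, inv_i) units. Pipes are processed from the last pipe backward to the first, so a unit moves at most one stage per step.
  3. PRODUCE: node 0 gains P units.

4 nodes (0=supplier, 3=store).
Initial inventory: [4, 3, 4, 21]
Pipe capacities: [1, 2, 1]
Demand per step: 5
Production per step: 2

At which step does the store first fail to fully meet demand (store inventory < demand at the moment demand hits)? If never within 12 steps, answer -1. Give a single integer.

Step 1: demand=5,sold=5 ship[2->3]=1 ship[1->2]=2 ship[0->1]=1 prod=2 -> [5 2 5 17]
Step 2: demand=5,sold=5 ship[2->3]=1 ship[1->2]=2 ship[0->1]=1 prod=2 -> [6 1 6 13]
Step 3: demand=5,sold=5 ship[2->3]=1 ship[1->2]=1 ship[0->1]=1 prod=2 -> [7 1 6 9]
Step 4: demand=5,sold=5 ship[2->3]=1 ship[1->2]=1 ship[0->1]=1 prod=2 -> [8 1 6 5]
Step 5: demand=5,sold=5 ship[2->3]=1 ship[1->2]=1 ship[0->1]=1 prod=2 -> [9 1 6 1]
Step 6: demand=5,sold=1 ship[2->3]=1 ship[1->2]=1 ship[0->1]=1 prod=2 -> [10 1 6 1]
Step 7: demand=5,sold=1 ship[2->3]=1 ship[1->2]=1 ship[0->1]=1 prod=2 -> [11 1 6 1]
Step 8: demand=5,sold=1 ship[2->3]=1 ship[1->2]=1 ship[0->1]=1 prod=2 -> [12 1 6 1]
Step 9: demand=5,sold=1 ship[2->3]=1 ship[1->2]=1 ship[0->1]=1 prod=2 -> [13 1 6 1]
Step 10: demand=5,sold=1 ship[2->3]=1 ship[1->2]=1 ship[0->1]=1 prod=2 -> [14 1 6 1]
Step 11: demand=5,sold=1 ship[2->3]=1 ship[1->2]=1 ship[0->1]=1 prod=2 -> [15 1 6 1]
Step 12: demand=5,sold=1 ship[2->3]=1 ship[1->2]=1 ship[0->1]=1 prod=2 -> [16 1 6 1]
First stockout at step 6

6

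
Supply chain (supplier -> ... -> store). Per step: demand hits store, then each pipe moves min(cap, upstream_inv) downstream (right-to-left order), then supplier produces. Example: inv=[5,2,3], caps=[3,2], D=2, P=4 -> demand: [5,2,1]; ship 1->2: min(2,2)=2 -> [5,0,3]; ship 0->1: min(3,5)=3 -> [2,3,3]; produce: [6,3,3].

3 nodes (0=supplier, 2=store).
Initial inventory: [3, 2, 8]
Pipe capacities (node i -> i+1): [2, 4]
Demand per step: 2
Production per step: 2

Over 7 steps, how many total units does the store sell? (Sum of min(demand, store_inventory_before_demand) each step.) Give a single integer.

Step 1: sold=2 (running total=2) -> [3 2 8]
Step 2: sold=2 (running total=4) -> [3 2 8]
Step 3: sold=2 (running total=6) -> [3 2 8]
Step 4: sold=2 (running total=8) -> [3 2 8]
Step 5: sold=2 (running total=10) -> [3 2 8]
Step 6: sold=2 (running total=12) -> [3 2 8]
Step 7: sold=2 (running total=14) -> [3 2 8]

Answer: 14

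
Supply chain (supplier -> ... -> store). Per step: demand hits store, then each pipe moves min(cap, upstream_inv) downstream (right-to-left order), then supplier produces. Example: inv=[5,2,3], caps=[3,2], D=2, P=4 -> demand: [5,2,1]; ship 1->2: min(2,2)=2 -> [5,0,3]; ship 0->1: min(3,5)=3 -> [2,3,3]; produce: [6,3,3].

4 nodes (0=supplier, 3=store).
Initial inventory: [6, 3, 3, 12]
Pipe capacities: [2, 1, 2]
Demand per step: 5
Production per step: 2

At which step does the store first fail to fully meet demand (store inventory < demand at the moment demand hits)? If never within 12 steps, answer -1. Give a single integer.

Step 1: demand=5,sold=5 ship[2->3]=2 ship[1->2]=1 ship[0->1]=2 prod=2 -> [6 4 2 9]
Step 2: demand=5,sold=5 ship[2->3]=2 ship[1->2]=1 ship[0->1]=2 prod=2 -> [6 5 1 6]
Step 3: demand=5,sold=5 ship[2->3]=1 ship[1->2]=1 ship[0->1]=2 prod=2 -> [6 6 1 2]
Step 4: demand=5,sold=2 ship[2->3]=1 ship[1->2]=1 ship[0->1]=2 prod=2 -> [6 7 1 1]
Step 5: demand=5,sold=1 ship[2->3]=1 ship[1->2]=1 ship[0->1]=2 prod=2 -> [6 8 1 1]
Step 6: demand=5,sold=1 ship[2->3]=1 ship[1->2]=1 ship[0->1]=2 prod=2 -> [6 9 1 1]
Step 7: demand=5,sold=1 ship[2->3]=1 ship[1->2]=1 ship[0->1]=2 prod=2 -> [6 10 1 1]
Step 8: demand=5,sold=1 ship[2->3]=1 ship[1->2]=1 ship[0->1]=2 prod=2 -> [6 11 1 1]
Step 9: demand=5,sold=1 ship[2->3]=1 ship[1->2]=1 ship[0->1]=2 prod=2 -> [6 12 1 1]
Step 10: demand=5,sold=1 ship[2->3]=1 ship[1->2]=1 ship[0->1]=2 prod=2 -> [6 13 1 1]
Step 11: demand=5,sold=1 ship[2->3]=1 ship[1->2]=1 ship[0->1]=2 prod=2 -> [6 14 1 1]
Step 12: demand=5,sold=1 ship[2->3]=1 ship[1->2]=1 ship[0->1]=2 prod=2 -> [6 15 1 1]
First stockout at step 4

4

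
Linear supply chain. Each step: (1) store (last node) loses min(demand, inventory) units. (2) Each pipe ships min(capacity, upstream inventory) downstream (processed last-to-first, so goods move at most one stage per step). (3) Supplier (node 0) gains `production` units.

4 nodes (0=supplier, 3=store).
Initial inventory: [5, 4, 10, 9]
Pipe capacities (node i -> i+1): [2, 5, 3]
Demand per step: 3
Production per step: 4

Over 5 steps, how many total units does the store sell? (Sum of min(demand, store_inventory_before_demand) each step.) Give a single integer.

Step 1: sold=3 (running total=3) -> [7 2 11 9]
Step 2: sold=3 (running total=6) -> [9 2 10 9]
Step 3: sold=3 (running total=9) -> [11 2 9 9]
Step 4: sold=3 (running total=12) -> [13 2 8 9]
Step 5: sold=3 (running total=15) -> [15 2 7 9]

Answer: 15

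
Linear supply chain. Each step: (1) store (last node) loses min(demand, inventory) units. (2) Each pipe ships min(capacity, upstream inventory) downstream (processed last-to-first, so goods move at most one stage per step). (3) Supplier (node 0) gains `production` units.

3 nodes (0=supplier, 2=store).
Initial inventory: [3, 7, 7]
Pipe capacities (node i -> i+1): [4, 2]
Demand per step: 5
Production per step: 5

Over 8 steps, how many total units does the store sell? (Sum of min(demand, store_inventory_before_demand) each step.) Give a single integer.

Answer: 21

Derivation:
Step 1: sold=5 (running total=5) -> [5 8 4]
Step 2: sold=4 (running total=9) -> [6 10 2]
Step 3: sold=2 (running total=11) -> [7 12 2]
Step 4: sold=2 (running total=13) -> [8 14 2]
Step 5: sold=2 (running total=15) -> [9 16 2]
Step 6: sold=2 (running total=17) -> [10 18 2]
Step 7: sold=2 (running total=19) -> [11 20 2]
Step 8: sold=2 (running total=21) -> [12 22 2]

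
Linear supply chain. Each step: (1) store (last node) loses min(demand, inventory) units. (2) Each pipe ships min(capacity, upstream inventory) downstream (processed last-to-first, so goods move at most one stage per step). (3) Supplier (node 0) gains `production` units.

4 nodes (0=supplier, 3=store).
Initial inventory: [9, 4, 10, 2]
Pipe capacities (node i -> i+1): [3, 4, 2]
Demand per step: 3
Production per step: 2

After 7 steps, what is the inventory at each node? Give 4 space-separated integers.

Step 1: demand=3,sold=2 ship[2->3]=2 ship[1->2]=4 ship[0->1]=3 prod=2 -> inv=[8 3 12 2]
Step 2: demand=3,sold=2 ship[2->3]=2 ship[1->2]=3 ship[0->1]=3 prod=2 -> inv=[7 3 13 2]
Step 3: demand=3,sold=2 ship[2->3]=2 ship[1->2]=3 ship[0->1]=3 prod=2 -> inv=[6 3 14 2]
Step 4: demand=3,sold=2 ship[2->3]=2 ship[1->2]=3 ship[0->1]=3 prod=2 -> inv=[5 3 15 2]
Step 5: demand=3,sold=2 ship[2->3]=2 ship[1->2]=3 ship[0->1]=3 prod=2 -> inv=[4 3 16 2]
Step 6: demand=3,sold=2 ship[2->3]=2 ship[1->2]=3 ship[0->1]=3 prod=2 -> inv=[3 3 17 2]
Step 7: demand=3,sold=2 ship[2->3]=2 ship[1->2]=3 ship[0->1]=3 prod=2 -> inv=[2 3 18 2]

2 3 18 2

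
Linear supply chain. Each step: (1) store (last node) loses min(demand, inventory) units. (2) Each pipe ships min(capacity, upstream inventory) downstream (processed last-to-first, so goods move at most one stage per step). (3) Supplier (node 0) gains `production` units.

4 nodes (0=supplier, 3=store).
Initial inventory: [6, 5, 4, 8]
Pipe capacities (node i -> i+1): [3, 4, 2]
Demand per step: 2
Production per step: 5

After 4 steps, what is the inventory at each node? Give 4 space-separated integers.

Step 1: demand=2,sold=2 ship[2->3]=2 ship[1->2]=4 ship[0->1]=3 prod=5 -> inv=[8 4 6 8]
Step 2: demand=2,sold=2 ship[2->3]=2 ship[1->2]=4 ship[0->1]=3 prod=5 -> inv=[10 3 8 8]
Step 3: demand=2,sold=2 ship[2->3]=2 ship[1->2]=3 ship[0->1]=3 prod=5 -> inv=[12 3 9 8]
Step 4: demand=2,sold=2 ship[2->3]=2 ship[1->2]=3 ship[0->1]=3 prod=5 -> inv=[14 3 10 8]

14 3 10 8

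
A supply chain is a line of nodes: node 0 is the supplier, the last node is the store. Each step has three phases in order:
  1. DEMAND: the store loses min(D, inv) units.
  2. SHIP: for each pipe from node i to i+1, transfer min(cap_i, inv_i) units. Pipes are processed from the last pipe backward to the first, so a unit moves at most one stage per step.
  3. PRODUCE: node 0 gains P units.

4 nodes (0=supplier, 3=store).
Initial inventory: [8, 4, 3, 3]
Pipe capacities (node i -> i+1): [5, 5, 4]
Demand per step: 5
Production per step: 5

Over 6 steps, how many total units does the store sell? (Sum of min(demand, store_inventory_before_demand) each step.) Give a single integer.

Step 1: sold=3 (running total=3) -> [8 5 4 3]
Step 2: sold=3 (running total=6) -> [8 5 5 4]
Step 3: sold=4 (running total=10) -> [8 5 6 4]
Step 4: sold=4 (running total=14) -> [8 5 7 4]
Step 5: sold=4 (running total=18) -> [8 5 8 4]
Step 6: sold=4 (running total=22) -> [8 5 9 4]

Answer: 22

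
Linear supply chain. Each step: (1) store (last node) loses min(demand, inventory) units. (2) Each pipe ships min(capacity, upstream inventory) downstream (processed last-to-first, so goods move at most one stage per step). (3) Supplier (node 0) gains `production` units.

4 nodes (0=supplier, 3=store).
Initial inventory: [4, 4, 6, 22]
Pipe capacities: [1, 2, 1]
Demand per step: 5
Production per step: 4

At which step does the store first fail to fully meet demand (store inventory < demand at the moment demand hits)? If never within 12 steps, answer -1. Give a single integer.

Step 1: demand=5,sold=5 ship[2->3]=1 ship[1->2]=2 ship[0->1]=1 prod=4 -> [7 3 7 18]
Step 2: demand=5,sold=5 ship[2->3]=1 ship[1->2]=2 ship[0->1]=1 prod=4 -> [10 2 8 14]
Step 3: demand=5,sold=5 ship[2->3]=1 ship[1->2]=2 ship[0->1]=1 prod=4 -> [13 1 9 10]
Step 4: demand=5,sold=5 ship[2->3]=1 ship[1->2]=1 ship[0->1]=1 prod=4 -> [16 1 9 6]
Step 5: demand=5,sold=5 ship[2->3]=1 ship[1->2]=1 ship[0->1]=1 prod=4 -> [19 1 9 2]
Step 6: demand=5,sold=2 ship[2->3]=1 ship[1->2]=1 ship[0->1]=1 prod=4 -> [22 1 9 1]
Step 7: demand=5,sold=1 ship[2->3]=1 ship[1->2]=1 ship[0->1]=1 prod=4 -> [25 1 9 1]
Step 8: demand=5,sold=1 ship[2->3]=1 ship[1->2]=1 ship[0->1]=1 prod=4 -> [28 1 9 1]
Step 9: demand=5,sold=1 ship[2->3]=1 ship[1->2]=1 ship[0->1]=1 prod=4 -> [31 1 9 1]
Step 10: demand=5,sold=1 ship[2->3]=1 ship[1->2]=1 ship[0->1]=1 prod=4 -> [34 1 9 1]
Step 11: demand=5,sold=1 ship[2->3]=1 ship[1->2]=1 ship[0->1]=1 prod=4 -> [37 1 9 1]
Step 12: demand=5,sold=1 ship[2->3]=1 ship[1->2]=1 ship[0->1]=1 prod=4 -> [40 1 9 1]
First stockout at step 6

6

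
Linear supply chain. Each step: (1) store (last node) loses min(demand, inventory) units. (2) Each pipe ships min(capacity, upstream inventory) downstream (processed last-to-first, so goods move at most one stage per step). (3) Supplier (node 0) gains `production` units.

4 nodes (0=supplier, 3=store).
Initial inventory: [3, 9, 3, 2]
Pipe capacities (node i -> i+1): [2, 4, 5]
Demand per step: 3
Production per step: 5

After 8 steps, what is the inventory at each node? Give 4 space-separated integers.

Step 1: demand=3,sold=2 ship[2->3]=3 ship[1->2]=4 ship[0->1]=2 prod=5 -> inv=[6 7 4 3]
Step 2: demand=3,sold=3 ship[2->3]=4 ship[1->2]=4 ship[0->1]=2 prod=5 -> inv=[9 5 4 4]
Step 3: demand=3,sold=3 ship[2->3]=4 ship[1->2]=4 ship[0->1]=2 prod=5 -> inv=[12 3 4 5]
Step 4: demand=3,sold=3 ship[2->3]=4 ship[1->2]=3 ship[0->1]=2 prod=5 -> inv=[15 2 3 6]
Step 5: demand=3,sold=3 ship[2->3]=3 ship[1->2]=2 ship[0->1]=2 prod=5 -> inv=[18 2 2 6]
Step 6: demand=3,sold=3 ship[2->3]=2 ship[1->2]=2 ship[0->1]=2 prod=5 -> inv=[21 2 2 5]
Step 7: demand=3,sold=3 ship[2->3]=2 ship[1->2]=2 ship[0->1]=2 prod=5 -> inv=[24 2 2 4]
Step 8: demand=3,sold=3 ship[2->3]=2 ship[1->2]=2 ship[0->1]=2 prod=5 -> inv=[27 2 2 3]

27 2 2 3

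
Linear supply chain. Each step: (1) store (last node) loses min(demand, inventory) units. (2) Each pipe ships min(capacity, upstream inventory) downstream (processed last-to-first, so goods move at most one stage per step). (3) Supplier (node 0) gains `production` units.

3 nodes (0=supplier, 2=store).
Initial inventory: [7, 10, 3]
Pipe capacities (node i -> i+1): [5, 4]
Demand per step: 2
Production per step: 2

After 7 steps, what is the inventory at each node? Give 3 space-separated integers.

Step 1: demand=2,sold=2 ship[1->2]=4 ship[0->1]=5 prod=2 -> inv=[4 11 5]
Step 2: demand=2,sold=2 ship[1->2]=4 ship[0->1]=4 prod=2 -> inv=[2 11 7]
Step 3: demand=2,sold=2 ship[1->2]=4 ship[0->1]=2 prod=2 -> inv=[2 9 9]
Step 4: demand=2,sold=2 ship[1->2]=4 ship[0->1]=2 prod=2 -> inv=[2 7 11]
Step 5: demand=2,sold=2 ship[1->2]=4 ship[0->1]=2 prod=2 -> inv=[2 5 13]
Step 6: demand=2,sold=2 ship[1->2]=4 ship[0->1]=2 prod=2 -> inv=[2 3 15]
Step 7: demand=2,sold=2 ship[1->2]=3 ship[0->1]=2 prod=2 -> inv=[2 2 16]

2 2 16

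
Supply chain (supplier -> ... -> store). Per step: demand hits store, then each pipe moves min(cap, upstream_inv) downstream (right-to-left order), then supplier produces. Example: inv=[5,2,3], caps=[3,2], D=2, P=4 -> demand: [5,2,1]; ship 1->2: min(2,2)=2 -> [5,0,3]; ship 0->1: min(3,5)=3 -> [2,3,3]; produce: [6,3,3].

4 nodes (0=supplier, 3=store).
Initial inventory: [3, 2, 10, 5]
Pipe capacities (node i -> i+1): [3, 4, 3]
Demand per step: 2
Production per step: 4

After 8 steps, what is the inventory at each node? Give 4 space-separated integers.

Step 1: demand=2,sold=2 ship[2->3]=3 ship[1->2]=2 ship[0->1]=3 prod=4 -> inv=[4 3 9 6]
Step 2: demand=2,sold=2 ship[2->3]=3 ship[1->2]=3 ship[0->1]=3 prod=4 -> inv=[5 3 9 7]
Step 3: demand=2,sold=2 ship[2->3]=3 ship[1->2]=3 ship[0->1]=3 prod=4 -> inv=[6 3 9 8]
Step 4: demand=2,sold=2 ship[2->3]=3 ship[1->2]=3 ship[0->1]=3 prod=4 -> inv=[7 3 9 9]
Step 5: demand=2,sold=2 ship[2->3]=3 ship[1->2]=3 ship[0->1]=3 prod=4 -> inv=[8 3 9 10]
Step 6: demand=2,sold=2 ship[2->3]=3 ship[1->2]=3 ship[0->1]=3 prod=4 -> inv=[9 3 9 11]
Step 7: demand=2,sold=2 ship[2->3]=3 ship[1->2]=3 ship[0->1]=3 prod=4 -> inv=[10 3 9 12]
Step 8: demand=2,sold=2 ship[2->3]=3 ship[1->2]=3 ship[0->1]=3 prod=4 -> inv=[11 3 9 13]

11 3 9 13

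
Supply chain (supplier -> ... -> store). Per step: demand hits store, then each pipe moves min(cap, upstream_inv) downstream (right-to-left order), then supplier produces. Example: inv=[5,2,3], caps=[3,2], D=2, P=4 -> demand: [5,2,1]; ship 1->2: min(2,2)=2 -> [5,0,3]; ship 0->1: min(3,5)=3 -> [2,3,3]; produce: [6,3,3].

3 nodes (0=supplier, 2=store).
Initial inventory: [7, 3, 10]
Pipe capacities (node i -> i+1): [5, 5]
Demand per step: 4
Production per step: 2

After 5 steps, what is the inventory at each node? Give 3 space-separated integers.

Step 1: demand=4,sold=4 ship[1->2]=3 ship[0->1]=5 prod=2 -> inv=[4 5 9]
Step 2: demand=4,sold=4 ship[1->2]=5 ship[0->1]=4 prod=2 -> inv=[2 4 10]
Step 3: demand=4,sold=4 ship[1->2]=4 ship[0->1]=2 prod=2 -> inv=[2 2 10]
Step 4: demand=4,sold=4 ship[1->2]=2 ship[0->1]=2 prod=2 -> inv=[2 2 8]
Step 5: demand=4,sold=4 ship[1->2]=2 ship[0->1]=2 prod=2 -> inv=[2 2 6]

2 2 6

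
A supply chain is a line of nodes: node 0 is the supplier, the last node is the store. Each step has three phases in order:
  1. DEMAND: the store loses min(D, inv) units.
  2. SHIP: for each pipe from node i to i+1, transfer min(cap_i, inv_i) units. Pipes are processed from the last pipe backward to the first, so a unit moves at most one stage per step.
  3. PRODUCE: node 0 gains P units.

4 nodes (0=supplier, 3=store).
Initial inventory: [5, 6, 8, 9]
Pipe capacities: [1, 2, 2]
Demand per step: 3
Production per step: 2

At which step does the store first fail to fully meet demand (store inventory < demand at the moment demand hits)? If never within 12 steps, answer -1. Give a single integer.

Step 1: demand=3,sold=3 ship[2->3]=2 ship[1->2]=2 ship[0->1]=1 prod=2 -> [6 5 8 8]
Step 2: demand=3,sold=3 ship[2->3]=2 ship[1->2]=2 ship[0->1]=1 prod=2 -> [7 4 8 7]
Step 3: demand=3,sold=3 ship[2->3]=2 ship[1->2]=2 ship[0->1]=1 prod=2 -> [8 3 8 6]
Step 4: demand=3,sold=3 ship[2->3]=2 ship[1->2]=2 ship[0->1]=1 prod=2 -> [9 2 8 5]
Step 5: demand=3,sold=3 ship[2->3]=2 ship[1->2]=2 ship[0->1]=1 prod=2 -> [10 1 8 4]
Step 6: demand=3,sold=3 ship[2->3]=2 ship[1->2]=1 ship[0->1]=1 prod=2 -> [11 1 7 3]
Step 7: demand=3,sold=3 ship[2->3]=2 ship[1->2]=1 ship[0->1]=1 prod=2 -> [12 1 6 2]
Step 8: demand=3,sold=2 ship[2->3]=2 ship[1->2]=1 ship[0->1]=1 prod=2 -> [13 1 5 2]
Step 9: demand=3,sold=2 ship[2->3]=2 ship[1->2]=1 ship[0->1]=1 prod=2 -> [14 1 4 2]
Step 10: demand=3,sold=2 ship[2->3]=2 ship[1->2]=1 ship[0->1]=1 prod=2 -> [15 1 3 2]
Step 11: demand=3,sold=2 ship[2->3]=2 ship[1->2]=1 ship[0->1]=1 prod=2 -> [16 1 2 2]
Step 12: demand=3,sold=2 ship[2->3]=2 ship[1->2]=1 ship[0->1]=1 prod=2 -> [17 1 1 2]
First stockout at step 8

8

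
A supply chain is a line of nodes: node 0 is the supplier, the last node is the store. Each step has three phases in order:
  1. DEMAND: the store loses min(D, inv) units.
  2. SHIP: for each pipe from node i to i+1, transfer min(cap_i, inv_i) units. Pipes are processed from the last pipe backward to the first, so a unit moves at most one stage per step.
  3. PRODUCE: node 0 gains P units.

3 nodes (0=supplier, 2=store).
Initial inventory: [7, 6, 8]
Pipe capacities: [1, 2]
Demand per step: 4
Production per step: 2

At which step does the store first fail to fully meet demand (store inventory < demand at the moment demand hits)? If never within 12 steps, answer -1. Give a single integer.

Step 1: demand=4,sold=4 ship[1->2]=2 ship[0->1]=1 prod=2 -> [8 5 6]
Step 2: demand=4,sold=4 ship[1->2]=2 ship[0->1]=1 prod=2 -> [9 4 4]
Step 3: demand=4,sold=4 ship[1->2]=2 ship[0->1]=1 prod=2 -> [10 3 2]
Step 4: demand=4,sold=2 ship[1->2]=2 ship[0->1]=1 prod=2 -> [11 2 2]
Step 5: demand=4,sold=2 ship[1->2]=2 ship[0->1]=1 prod=2 -> [12 1 2]
Step 6: demand=4,sold=2 ship[1->2]=1 ship[0->1]=1 prod=2 -> [13 1 1]
Step 7: demand=4,sold=1 ship[1->2]=1 ship[0->1]=1 prod=2 -> [14 1 1]
Step 8: demand=4,sold=1 ship[1->2]=1 ship[0->1]=1 prod=2 -> [15 1 1]
Step 9: demand=4,sold=1 ship[1->2]=1 ship[0->1]=1 prod=2 -> [16 1 1]
Step 10: demand=4,sold=1 ship[1->2]=1 ship[0->1]=1 prod=2 -> [17 1 1]
Step 11: demand=4,sold=1 ship[1->2]=1 ship[0->1]=1 prod=2 -> [18 1 1]
Step 12: demand=4,sold=1 ship[1->2]=1 ship[0->1]=1 prod=2 -> [19 1 1]
First stockout at step 4

4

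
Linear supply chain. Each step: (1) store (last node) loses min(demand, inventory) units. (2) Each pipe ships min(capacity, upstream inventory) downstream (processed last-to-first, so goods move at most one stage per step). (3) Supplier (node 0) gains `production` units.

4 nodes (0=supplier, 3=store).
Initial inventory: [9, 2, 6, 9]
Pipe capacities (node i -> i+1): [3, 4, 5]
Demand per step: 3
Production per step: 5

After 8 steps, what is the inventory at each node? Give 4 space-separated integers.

Step 1: demand=3,sold=3 ship[2->3]=5 ship[1->2]=2 ship[0->1]=3 prod=5 -> inv=[11 3 3 11]
Step 2: demand=3,sold=3 ship[2->3]=3 ship[1->2]=3 ship[0->1]=3 prod=5 -> inv=[13 3 3 11]
Step 3: demand=3,sold=3 ship[2->3]=3 ship[1->2]=3 ship[0->1]=3 prod=5 -> inv=[15 3 3 11]
Step 4: demand=3,sold=3 ship[2->3]=3 ship[1->2]=3 ship[0->1]=3 prod=5 -> inv=[17 3 3 11]
Step 5: demand=3,sold=3 ship[2->3]=3 ship[1->2]=3 ship[0->1]=3 prod=5 -> inv=[19 3 3 11]
Step 6: demand=3,sold=3 ship[2->3]=3 ship[1->2]=3 ship[0->1]=3 prod=5 -> inv=[21 3 3 11]
Step 7: demand=3,sold=3 ship[2->3]=3 ship[1->2]=3 ship[0->1]=3 prod=5 -> inv=[23 3 3 11]
Step 8: demand=3,sold=3 ship[2->3]=3 ship[1->2]=3 ship[0->1]=3 prod=5 -> inv=[25 3 3 11]

25 3 3 11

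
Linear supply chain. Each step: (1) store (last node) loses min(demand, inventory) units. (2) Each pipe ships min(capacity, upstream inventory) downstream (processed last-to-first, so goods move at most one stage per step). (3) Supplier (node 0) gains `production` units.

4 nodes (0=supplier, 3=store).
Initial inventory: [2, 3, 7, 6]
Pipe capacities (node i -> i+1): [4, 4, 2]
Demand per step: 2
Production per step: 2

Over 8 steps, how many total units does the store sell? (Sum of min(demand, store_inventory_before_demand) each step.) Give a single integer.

Step 1: sold=2 (running total=2) -> [2 2 8 6]
Step 2: sold=2 (running total=4) -> [2 2 8 6]
Step 3: sold=2 (running total=6) -> [2 2 8 6]
Step 4: sold=2 (running total=8) -> [2 2 8 6]
Step 5: sold=2 (running total=10) -> [2 2 8 6]
Step 6: sold=2 (running total=12) -> [2 2 8 6]
Step 7: sold=2 (running total=14) -> [2 2 8 6]
Step 8: sold=2 (running total=16) -> [2 2 8 6]

Answer: 16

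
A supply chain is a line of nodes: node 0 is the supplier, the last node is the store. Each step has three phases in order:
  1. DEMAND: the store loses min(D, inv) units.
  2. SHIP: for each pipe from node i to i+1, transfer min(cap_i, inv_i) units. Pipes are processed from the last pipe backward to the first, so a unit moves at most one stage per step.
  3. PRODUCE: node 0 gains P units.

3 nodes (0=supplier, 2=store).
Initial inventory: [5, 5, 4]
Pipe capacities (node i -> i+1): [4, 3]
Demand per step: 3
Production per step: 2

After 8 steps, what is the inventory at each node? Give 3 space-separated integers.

Step 1: demand=3,sold=3 ship[1->2]=3 ship[0->1]=4 prod=2 -> inv=[3 6 4]
Step 2: demand=3,sold=3 ship[1->2]=3 ship[0->1]=3 prod=2 -> inv=[2 6 4]
Step 3: demand=3,sold=3 ship[1->2]=3 ship[0->1]=2 prod=2 -> inv=[2 5 4]
Step 4: demand=3,sold=3 ship[1->2]=3 ship[0->1]=2 prod=2 -> inv=[2 4 4]
Step 5: demand=3,sold=3 ship[1->2]=3 ship[0->1]=2 prod=2 -> inv=[2 3 4]
Step 6: demand=3,sold=3 ship[1->2]=3 ship[0->1]=2 prod=2 -> inv=[2 2 4]
Step 7: demand=3,sold=3 ship[1->2]=2 ship[0->1]=2 prod=2 -> inv=[2 2 3]
Step 8: demand=3,sold=3 ship[1->2]=2 ship[0->1]=2 prod=2 -> inv=[2 2 2]

2 2 2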